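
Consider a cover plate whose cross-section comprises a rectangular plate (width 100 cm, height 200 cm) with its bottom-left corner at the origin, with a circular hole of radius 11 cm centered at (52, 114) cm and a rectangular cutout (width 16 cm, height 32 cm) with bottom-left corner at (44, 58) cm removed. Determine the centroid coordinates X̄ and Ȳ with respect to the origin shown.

plate: A = 100 × 200 = 20000.00, centroid at (50.00, 100.00).
hole 1: A = −π·11² = -380.13, centroid at (52.00, 114.00).
hole 2: A = −(16 × 32) = -512.00, centroid at (52.00, 74.00).
ΣA = 19107.87 cm²
ΣAX̄ = (20000.00)(50.00) + (-380.13)(52.00) + (-512.00)(52.00) = 953609.10 cm³
ΣAȲ = (20000.00)(100.00) + (-380.13)(114.00) + (-512.00)(74.00) = 1918776.87 cm³
X̄ = 953609.10 / 19107.87 = 49.91 cm
Ȳ = 1918776.87 / 19107.87 = 100.42 cm

X̄ = 49.91 cm, Ȳ = 100.42 cm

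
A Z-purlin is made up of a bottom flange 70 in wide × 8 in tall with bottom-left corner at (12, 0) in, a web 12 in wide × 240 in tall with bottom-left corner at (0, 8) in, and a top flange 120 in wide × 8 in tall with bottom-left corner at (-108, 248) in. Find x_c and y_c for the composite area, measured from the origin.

bottom flange: A = 70 × 8 = 560.00, centroid at (47.00, 4.00).
web: A = 12 × 240 = 2880.00, centroid at (6.00, 128.00).
top flange: A = 120 × 8 = 960.00, centroid at (-48.00, 252.00).
ΣA = 4400.00 in², ΣAx_c = -2480.00 in³, ΣAy_c = 612800.00 in³.
x_c = -2480.00/4400.00 = -0.56 in; y_c = 612800.00/4400.00 = 139.27 in.

x_c = -0.56 in, y_c = 139.27 in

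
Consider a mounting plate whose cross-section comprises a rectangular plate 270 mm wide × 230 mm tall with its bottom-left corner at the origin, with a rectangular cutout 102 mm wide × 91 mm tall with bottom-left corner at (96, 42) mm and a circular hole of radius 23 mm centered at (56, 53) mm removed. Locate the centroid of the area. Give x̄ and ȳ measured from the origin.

x̄ = 135.39 mm, ȳ = 122.00 mm

plate: A = 270 × 230 = 62100.00, centroid at (135.00, 115.00).
hole 1: A = −(102 × 91) = -9282.00, centroid at (147.00, 87.50).
hole 2: A = −π·23² = -1661.90, centroid at (56.00, 53.00).
ΣA = 51156.10 mm², ΣAx̄ = 6925979.46 mm³, ΣAȳ = 6241244.17 mm³.
x̄ = 6925979.46/51156.10 = 135.39 mm; ȳ = 6241244.17/51156.10 = 122.00 mm.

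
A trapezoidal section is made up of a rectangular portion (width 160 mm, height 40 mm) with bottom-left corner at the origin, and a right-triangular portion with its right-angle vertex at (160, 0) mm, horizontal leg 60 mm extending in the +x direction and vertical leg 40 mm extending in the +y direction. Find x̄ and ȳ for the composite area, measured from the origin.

x̄ = 95.79 mm, ȳ = 18.95 mm

rectangular portion: A = 160 × 40 = 6400.00, centroid at (80.00, 20.00).
triangular portion: A = ½·60·40 = 1200.00, centroid at (180.00, 13.33).
ΣA = 7600.00 mm²
ΣAx̄ = (6400.00)(80.00) + (1200.00)(180.00) = 728000.00 mm³
ΣAȳ = (6400.00)(20.00) + (1200.00)(13.33) = 144000.00 mm³
x̄ = 728000.00 / 7600.00 = 95.79 mm
ȳ = 144000.00 / 7600.00 = 18.95 mm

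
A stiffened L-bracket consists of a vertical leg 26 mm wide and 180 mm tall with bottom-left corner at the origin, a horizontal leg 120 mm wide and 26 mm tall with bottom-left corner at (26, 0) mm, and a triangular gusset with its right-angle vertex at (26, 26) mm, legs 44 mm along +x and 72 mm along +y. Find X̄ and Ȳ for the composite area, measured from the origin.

vertical leg: A = 26 × 180 = 4680.00, centroid at (13.00, 90.00).
horizontal leg: A = 120 × 26 = 3120.00, centroid at (86.00, 13.00).
gusset: A = ½·44·72 = 1584.00, centroid at (40.67, 50.00).
ΣA = 9384.00 mm², ΣAX̄ = 393576.00 mm³, ΣAȲ = 540960.00 mm³.
X̄ = 393576.00/9384.00 = 41.94 mm; Ȳ = 540960.00/9384.00 = 57.65 mm.

X̄ = 41.94 mm, Ȳ = 57.65 mm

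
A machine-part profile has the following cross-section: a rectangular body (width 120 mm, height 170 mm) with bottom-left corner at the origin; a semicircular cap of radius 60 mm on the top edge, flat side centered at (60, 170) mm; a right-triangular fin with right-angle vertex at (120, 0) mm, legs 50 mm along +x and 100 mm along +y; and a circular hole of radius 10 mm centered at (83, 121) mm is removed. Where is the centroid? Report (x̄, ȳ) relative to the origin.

rectangular body: A = 120 × 170 = 20400.00, centroid at (60.00, 85.00).
semicircular top: A = ½π·60² = 5654.87, centroid at (60.00, 195.46).
triangular fin: A = ½·50·100 = 2500.00, centroid at (136.67, 33.33).
hole: A = −π·10² = -314.16, centroid at (83.00, 121.00).
ΣA = 28240.71 mm², ΣAx̄ = 1878883.45 mm³, ΣAȳ = 2884647.41 mm³.
x̄ = 1878883.45/28240.71 = 66.53 mm; ȳ = 2884647.41/28240.71 = 102.15 mm.

x̄ = 66.53 mm, ȳ = 102.15 mm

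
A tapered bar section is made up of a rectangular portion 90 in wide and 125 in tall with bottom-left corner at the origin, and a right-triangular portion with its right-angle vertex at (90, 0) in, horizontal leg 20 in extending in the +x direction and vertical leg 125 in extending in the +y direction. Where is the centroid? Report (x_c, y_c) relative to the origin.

x_c = 50.17 in, y_c = 60.42 in

rectangular portion: A = 90 × 125 = 11250.00, centroid at (45.00, 62.50).
triangular portion: A = ½·20·125 = 1250.00, centroid at (96.67, 41.67).
ΣA = 12500.00 in², ΣAx_c = 627083.33 in³, ΣAy_c = 755208.33 in³.
x_c = 627083.33/12500.00 = 50.17 in; y_c = 755208.33/12500.00 = 60.42 in.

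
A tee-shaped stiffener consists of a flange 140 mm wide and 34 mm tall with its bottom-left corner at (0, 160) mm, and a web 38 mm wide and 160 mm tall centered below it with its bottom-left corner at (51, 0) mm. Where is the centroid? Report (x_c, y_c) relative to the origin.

web: A = 38 × 160 = 6080.00, centroid at (70.00, 80.00).
flange: A = 140 × 34 = 4760.00, centroid at (70.00, 177.00).
ΣA = 10840.00 mm², ΣAx_c = 758800.00 mm³, ΣAy_c = 1328920.00 mm³.
x_c = 758800.00/10840.00 = 70.00 mm; y_c = 1328920.00/10840.00 = 122.59 mm.

x_c = 70.00 mm, y_c = 122.59 mm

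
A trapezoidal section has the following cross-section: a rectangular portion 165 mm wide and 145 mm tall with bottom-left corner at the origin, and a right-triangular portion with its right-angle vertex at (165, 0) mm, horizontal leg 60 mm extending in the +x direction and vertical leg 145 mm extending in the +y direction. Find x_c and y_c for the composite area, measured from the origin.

x_c = 98.27 mm, y_c = 68.78 mm

rectangular portion: A = 165 × 145 = 23925.00, centroid at (82.50, 72.50).
triangular portion: A = ½·60·145 = 4350.00, centroid at (185.00, 48.33).
ΣA = 28275.00 mm²
ΣAx_c = (23925.00)(82.50) + (4350.00)(185.00) = 2778562.50 mm³
ΣAy_c = (23925.00)(72.50) + (4350.00)(48.33) = 1944812.50 mm³
x_c = 2778562.50 / 28275.00 = 98.27 mm
y_c = 1944812.50 / 28275.00 = 68.78 mm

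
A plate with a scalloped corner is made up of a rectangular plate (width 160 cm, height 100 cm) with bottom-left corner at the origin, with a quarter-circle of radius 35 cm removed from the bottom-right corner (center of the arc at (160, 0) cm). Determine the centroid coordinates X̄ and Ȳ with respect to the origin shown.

X̄ = 75.83 cm, Ȳ = 52.25 cm

Part | A | x̄ᵢ | ȳᵢ | A·x̄ᵢ | A·ȳᵢ
plate | 16000.00 | 80.00 | 50.00 | 1280000.00 | 800000.00
removed quarter-circle | -962.11 | 145.15 | 14.85 | -139646.37 | -14291.67
Σ | 15037.89 |  |  | 1140353.63 | 785708.33
X̄ = 1140353.63 / 15037.89 = 75.83 cm
Ȳ = 785708.33 / 15037.89 = 52.25 cm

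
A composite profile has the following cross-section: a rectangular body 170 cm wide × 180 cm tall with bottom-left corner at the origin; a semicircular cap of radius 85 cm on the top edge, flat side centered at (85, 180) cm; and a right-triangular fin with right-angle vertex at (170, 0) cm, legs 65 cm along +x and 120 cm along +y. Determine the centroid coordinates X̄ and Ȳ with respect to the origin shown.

Part | A | x̄ᵢ | ȳᵢ | A·x̄ᵢ | A·ȳᵢ
rectangular body | 30600.00 | 85.00 | 90.00 | 2601000.00 | 2754000.00
semicircular top | 11349.00 | 85.00 | 216.08 | 964665.29 | 2452237.29
triangular fin | 3900.00 | 191.67 | 40.00 | 747500.00 | 156000.00
Σ | 45849.00 |  |  | 4313165.29 | 5362237.29
X̄ = 4313165.29 / 45849.00 = 94.07 cm
Ȳ = 5362237.29 / 45849.00 = 116.95 cm

X̄ = 94.07 cm, Ȳ = 116.95 cm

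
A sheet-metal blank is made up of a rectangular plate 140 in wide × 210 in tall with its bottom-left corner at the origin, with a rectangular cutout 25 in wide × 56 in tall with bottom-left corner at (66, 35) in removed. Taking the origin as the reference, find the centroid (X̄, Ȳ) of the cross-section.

plate: A = 140 × 210 = 29400.00, centroid at (70.00, 105.00).
hole: A = −(25 × 56) = -1400.00, centroid at (78.50, 63.00).
ΣA = 28000.00 in²
ΣAX̄ = (29400.00)(70.00) + (-1400.00)(78.50) = 1948100.00 in³
ΣAȲ = (29400.00)(105.00) + (-1400.00)(63.00) = 2998800.00 in³
X̄ = 1948100.00 / 28000.00 = 69.58 in
Ȳ = 2998800.00 / 28000.00 = 107.10 in

X̄ = 69.58 in, Ȳ = 107.10 in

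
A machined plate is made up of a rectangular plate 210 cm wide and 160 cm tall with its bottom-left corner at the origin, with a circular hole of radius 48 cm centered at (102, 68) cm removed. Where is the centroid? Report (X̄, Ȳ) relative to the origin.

plate: A = 210 × 160 = 33600.00, centroid at (105.00, 80.00).
hole: A = −π·48² = -7238.23, centroid at (102.00, 68.00).
ΣA = 26361.77 cm², ΣAX̄ = 2789700.59 cm³, ΣAȲ = 2195800.40 cm³.
X̄ = 2789700.59/26361.77 = 105.82 cm; Ȳ = 2195800.40/26361.77 = 83.29 cm.

X̄ = 105.82 cm, Ȳ = 83.29 cm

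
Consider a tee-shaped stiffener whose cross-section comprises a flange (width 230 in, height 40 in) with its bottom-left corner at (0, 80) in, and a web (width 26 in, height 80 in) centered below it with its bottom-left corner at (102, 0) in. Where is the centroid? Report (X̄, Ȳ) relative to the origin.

web: A = 26 × 80 = 2080.00, centroid at (115.00, 40.00).
flange: A = 230 × 40 = 9200.00, centroid at (115.00, 100.00).
ΣA = 11280.00 in²
ΣAX̄ = (2080.00)(115.00) + (9200.00)(115.00) = 1297200.00 in³
ΣAȲ = (2080.00)(40.00) + (9200.00)(100.00) = 1003200.00 in³
X̄ = 1297200.00 / 11280.00 = 115.00 in
Ȳ = 1003200.00 / 11280.00 = 88.94 in

X̄ = 115.00 in, Ȳ = 88.94 in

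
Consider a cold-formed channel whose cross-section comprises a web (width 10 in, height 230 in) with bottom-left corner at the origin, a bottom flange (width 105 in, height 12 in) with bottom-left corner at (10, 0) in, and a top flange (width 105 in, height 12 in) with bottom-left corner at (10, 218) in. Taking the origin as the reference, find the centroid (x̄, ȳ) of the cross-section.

x̄ = 35.06 in, ȳ = 115.00 in

Part | A | x̄ᵢ | ȳᵢ | A·x̄ᵢ | A·ȳᵢ
web | 2300.00 | 5.00 | 115.00 | 11500.00 | 264500.00
bottom flange | 1260.00 | 62.50 | 6.00 | 78750.00 | 7560.00
top flange | 1260.00 | 62.50 | 224.00 | 78750.00 | 282240.00
Σ | 4820.00 |  |  | 169000.00 | 554300.00
x̄ = 169000.00 / 4820.00 = 35.06 in
ȳ = 554300.00 / 4820.00 = 115.00 in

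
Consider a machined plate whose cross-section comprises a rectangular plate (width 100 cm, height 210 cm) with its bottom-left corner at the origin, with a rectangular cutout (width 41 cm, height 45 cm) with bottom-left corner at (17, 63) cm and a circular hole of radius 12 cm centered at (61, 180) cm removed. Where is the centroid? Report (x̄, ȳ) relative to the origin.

Part | A | x̄ᵢ | ȳᵢ | A·x̄ᵢ | A·ȳᵢ
plate | 21000.00 | 50.00 | 105.00 | 1050000.00 | 2205000.00
hole 1 | -1845.00 | 37.50 | 85.50 | -69187.50 | -157747.50
hole 2 | -452.39 | 61.00 | 180.00 | -27595.75 | -81430.08
Σ | 18702.61 |  |  | 953216.75 | 1965822.42
x̄ = 953216.75 / 18702.61 = 50.97 cm
ȳ = 1965822.42 / 18702.61 = 105.11 cm

x̄ = 50.97 cm, ȳ = 105.11 cm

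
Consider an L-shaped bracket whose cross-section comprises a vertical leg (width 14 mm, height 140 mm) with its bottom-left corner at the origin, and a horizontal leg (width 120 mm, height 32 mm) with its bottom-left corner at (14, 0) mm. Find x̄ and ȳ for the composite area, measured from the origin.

Part | A | x̄ᵢ | ȳᵢ | A·x̄ᵢ | A·ȳᵢ
vertical leg | 1960.00 | 7.00 | 70.00 | 13720.00 | 137200.00
horizontal leg | 3840.00 | 74.00 | 16.00 | 284160.00 | 61440.00
Σ | 5800.00 |  |  | 297880.00 | 198640.00
x̄ = 297880.00 / 5800.00 = 51.36 mm
ȳ = 198640.00 / 5800.00 = 34.25 mm

x̄ = 51.36 mm, ȳ = 34.25 mm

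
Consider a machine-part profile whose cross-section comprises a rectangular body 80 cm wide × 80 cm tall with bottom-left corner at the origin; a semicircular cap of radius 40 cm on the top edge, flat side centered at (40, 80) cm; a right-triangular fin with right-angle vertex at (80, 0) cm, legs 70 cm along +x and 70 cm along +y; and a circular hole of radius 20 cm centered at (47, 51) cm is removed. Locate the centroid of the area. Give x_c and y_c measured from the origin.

Part | A | x̄ᵢ | ȳᵢ | A·x̄ᵢ | A·ȳᵢ
rectangular body | 6400.00 | 40.00 | 40.00 | 256000.00 | 256000.00
semicircular top | 2513.27 | 40.00 | 96.98 | 100530.96 | 243728.60
triangular fin | 2450.00 | 103.33 | 23.33 | 253166.67 | 57166.67
hole | -1256.64 | 47.00 | 51.00 | -59061.94 | -64088.49
Σ | 10106.64 |  |  | 550635.69 | 492806.77
x_c = 550635.69 / 10106.64 = 54.48 cm
y_c = 492806.77 / 10106.64 = 48.76 cm

x_c = 54.48 cm, y_c = 48.76 cm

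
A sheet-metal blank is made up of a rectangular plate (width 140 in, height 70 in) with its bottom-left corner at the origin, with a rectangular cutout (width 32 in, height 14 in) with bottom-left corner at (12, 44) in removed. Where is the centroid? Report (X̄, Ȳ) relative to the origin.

X̄ = 72.01 in, Ȳ = 34.23 in

plate: A = 140 × 70 = 9800.00, centroid at (70.00, 35.00).
hole: A = −(32 × 14) = -448.00, centroid at (28.00, 51.00).
ΣA = 9352.00 in², ΣAX̄ = 673456.00 in³, ΣAȲ = 320152.00 in³.
X̄ = 673456.00/9352.00 = 72.01 in; Ȳ = 320152.00/9352.00 = 34.23 in.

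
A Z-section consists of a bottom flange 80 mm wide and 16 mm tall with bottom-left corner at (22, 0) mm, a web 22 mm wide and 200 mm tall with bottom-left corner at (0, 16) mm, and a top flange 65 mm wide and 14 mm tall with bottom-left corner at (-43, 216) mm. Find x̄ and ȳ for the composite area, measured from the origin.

x̄ = 17.94 mm, ȳ = 109.80 mm

Part | A | x̄ᵢ | ȳᵢ | A·x̄ᵢ | A·ȳᵢ
bottom flange | 1280.00 | 62.00 | 8.00 | 79360.00 | 10240.00
web | 4400.00 | 11.00 | 116.00 | 48400.00 | 510400.00
top flange | 910.00 | -10.50 | 223.00 | -9555.00 | 202930.00
Σ | 6590.00 |  |  | 118205.00 | 723570.00
x̄ = 118205.00 / 6590.00 = 17.94 mm
ȳ = 723570.00 / 6590.00 = 109.80 mm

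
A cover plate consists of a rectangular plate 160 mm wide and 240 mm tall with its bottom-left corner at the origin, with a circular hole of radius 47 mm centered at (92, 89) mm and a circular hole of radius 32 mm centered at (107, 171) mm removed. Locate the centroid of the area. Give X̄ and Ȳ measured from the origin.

X̄ = 73.98 mm, Ȳ = 121.81 mm

plate: A = 160 × 240 = 38400.00, centroid at (80.00, 120.00).
hole 1: A = −π·47² = -6939.78, centroid at (92.00, 89.00).
hole 2: A = −π·32² = -3216.99, centroid at (107.00, 171.00).
ΣA = 28243.23 mm², ΣAX̄ = 2089322.38 mm³, ΣAȲ = 3440254.30 mm³.
X̄ = 2089322.38/28243.23 = 73.98 mm; Ȳ = 3440254.30/28243.23 = 121.81 mm.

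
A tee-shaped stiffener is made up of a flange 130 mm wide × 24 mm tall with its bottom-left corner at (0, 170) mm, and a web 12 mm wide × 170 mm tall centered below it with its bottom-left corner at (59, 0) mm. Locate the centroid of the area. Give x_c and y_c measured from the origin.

x_c = 65.00 mm, y_c = 143.65 mm

web: A = 12 × 170 = 2040.00, centroid at (65.00, 85.00).
flange: A = 130 × 24 = 3120.00, centroid at (65.00, 182.00).
ΣA = 5160.00 mm², ΣAx_c = 335400.00 mm³, ΣAy_c = 741240.00 mm³.
x_c = 335400.00/5160.00 = 65.00 mm; y_c = 741240.00/5160.00 = 143.65 mm.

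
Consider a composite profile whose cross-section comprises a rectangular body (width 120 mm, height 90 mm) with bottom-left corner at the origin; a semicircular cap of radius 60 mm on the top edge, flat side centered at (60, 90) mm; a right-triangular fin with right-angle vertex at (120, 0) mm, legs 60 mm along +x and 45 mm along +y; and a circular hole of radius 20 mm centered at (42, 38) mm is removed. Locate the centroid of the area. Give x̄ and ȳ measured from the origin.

rectangular body: A = 120 × 90 = 10800.00, centroid at (60.00, 45.00).
semicircular top: A = ½π·60² = 5654.87, centroid at (60.00, 115.46).
triangular fin: A = ½·60·45 = 1350.00, centroid at (140.00, 15.00).
hole: A = −π·20² = -1256.64, centroid at (42.00, 38.00).
ΣA = 16548.23 mm², ΣAx̄ = 1123513.25 mm³, ΣAȳ = 1111435.80 mm³.
x̄ = 1123513.25/16548.23 = 67.89 mm; ȳ = 1111435.80/16548.23 = 67.16 mm.

x̄ = 67.89 mm, ȳ = 67.16 mm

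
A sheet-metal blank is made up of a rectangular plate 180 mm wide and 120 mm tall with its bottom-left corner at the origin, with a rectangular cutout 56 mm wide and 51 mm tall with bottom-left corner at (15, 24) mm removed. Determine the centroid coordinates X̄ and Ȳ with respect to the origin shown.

plate: A = 180 × 120 = 21600.00, centroid at (90.00, 60.00).
hole: A = −(56 × 51) = -2856.00, centroid at (43.00, 49.50).
ΣA = 18744.00 mm²
ΣAX̄ = (21600.00)(90.00) + (-2856.00)(43.00) = 1821192.00 mm³
ΣAȲ = (21600.00)(60.00) + (-2856.00)(49.50) = 1154628.00 mm³
X̄ = 1821192.00 / 18744.00 = 97.16 mm
Ȳ = 1154628.00 / 18744.00 = 61.60 mm

X̄ = 97.16 mm, Ȳ = 61.60 mm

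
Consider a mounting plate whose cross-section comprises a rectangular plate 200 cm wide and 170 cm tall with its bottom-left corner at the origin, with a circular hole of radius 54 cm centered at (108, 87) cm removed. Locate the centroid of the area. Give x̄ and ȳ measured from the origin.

x̄ = 97.05 cm, ȳ = 84.26 cm

plate: A = 200 × 170 = 34000.00, centroid at (100.00, 85.00).
hole: A = −π·54² = -9160.88, centroid at (108.00, 87.00).
ΣA = 24839.12 cm²
ΣAx̄ = (34000.00)(100.00) + (-9160.88)(108.00) = 2410624.51 cm³
ΣAȳ = (34000.00)(85.00) + (-9160.88)(87.00) = 2093003.08 cm³
x̄ = 2410624.51 / 24839.12 = 97.05 cm
ȳ = 2093003.08 / 24839.12 = 84.26 cm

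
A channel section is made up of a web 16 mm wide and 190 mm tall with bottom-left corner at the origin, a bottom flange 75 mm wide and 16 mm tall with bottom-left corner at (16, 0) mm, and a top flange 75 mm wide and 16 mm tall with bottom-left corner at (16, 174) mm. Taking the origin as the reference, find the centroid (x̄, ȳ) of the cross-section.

x̄ = 28.07 mm, ȳ = 95.00 mm

Part | A | x̄ᵢ | ȳᵢ | A·x̄ᵢ | A·ȳᵢ
web | 3040.00 | 8.00 | 95.00 | 24320.00 | 288800.00
bottom flange | 1200.00 | 53.50 | 8.00 | 64200.00 | 9600.00
top flange | 1200.00 | 53.50 | 182.00 | 64200.00 | 218400.00
Σ | 5440.00 |  |  | 152720.00 | 516800.00
x̄ = 152720.00 / 5440.00 = 28.07 mm
ȳ = 516800.00 / 5440.00 = 95.00 mm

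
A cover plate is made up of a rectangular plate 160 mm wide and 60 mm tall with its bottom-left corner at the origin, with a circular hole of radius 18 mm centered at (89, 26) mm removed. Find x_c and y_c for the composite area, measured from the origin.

plate: A = 160 × 60 = 9600.00, centroid at (80.00, 30.00).
hole: A = −π·18² = -1017.88, centroid at (89.00, 26.00).
ΣA = 8582.12 mm², ΣAx_c = 677409.03 mm³, ΣAy_c = 261535.22 mm³.
x_c = 677409.03/8582.12 = 78.93 mm; y_c = 261535.22/8582.12 = 30.47 mm.

x_c = 78.93 mm, y_c = 30.47 mm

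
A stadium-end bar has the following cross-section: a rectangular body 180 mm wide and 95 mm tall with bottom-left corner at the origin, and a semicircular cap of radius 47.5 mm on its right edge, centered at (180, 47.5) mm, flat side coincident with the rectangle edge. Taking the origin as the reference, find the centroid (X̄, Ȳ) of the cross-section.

X̄ = 108.91 mm, Ȳ = 47.50 mm

rectangular body: A = 180 × 95 = 17100.00, centroid at (90.00, 47.50).
semicircular end: A = ½π·47.5² = 3544.11, centroid at (200.16, 47.50).
ΣA = 20644.11 mm², ΣAX̄ = 2248387.57 mm³, ΣAȲ = 980595.19 mm³.
X̄ = 2248387.57/20644.11 = 108.91 mm; Ȳ = 980595.19/20644.11 = 47.50 mm.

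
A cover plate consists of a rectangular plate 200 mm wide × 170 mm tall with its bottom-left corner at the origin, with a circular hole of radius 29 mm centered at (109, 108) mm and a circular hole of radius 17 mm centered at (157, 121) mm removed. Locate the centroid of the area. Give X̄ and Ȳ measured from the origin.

X̄ = 97.52 mm, Ȳ = 81.93 mm

Part | A | x̄ᵢ | ȳᵢ | A·x̄ᵢ | A·ȳᵢ
plate | 34000.00 | 100.00 | 85.00 | 3400000.00 | 2890000.00
hole 1 | -2642.08 | 109.00 | 108.00 | -287986.66 | -285344.58
hole 2 | -907.92 | 157.00 | 121.00 | -142543.48 | -109858.35
Σ | 30450.00 |  |  | 2969469.86 | 2494797.07
X̄ = 2969469.86 / 30450.00 = 97.52 mm
Ȳ = 2494797.07 / 30450.00 = 81.93 mm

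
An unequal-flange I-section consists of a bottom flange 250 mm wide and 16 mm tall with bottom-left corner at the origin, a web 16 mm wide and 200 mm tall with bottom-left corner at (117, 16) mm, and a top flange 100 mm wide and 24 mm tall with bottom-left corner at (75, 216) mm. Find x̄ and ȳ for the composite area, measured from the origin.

x̄ = 125.00 mm, ȳ = 99.00 mm

Part | A | x̄ᵢ | ȳᵢ | A·x̄ᵢ | A·ȳᵢ
bottom flange | 4000.00 | 125.00 | 8.00 | 500000.00 | 32000.00
web | 3200.00 | 125.00 | 116.00 | 400000.00 | 371200.00
top flange | 2400.00 | 125.00 | 228.00 | 300000.00 | 547200.00
Σ | 9600.00 |  |  | 1200000.00 | 950400.00
x̄ = 1200000.00 / 9600.00 = 125.00 mm
ȳ = 950400.00 / 9600.00 = 99.00 mm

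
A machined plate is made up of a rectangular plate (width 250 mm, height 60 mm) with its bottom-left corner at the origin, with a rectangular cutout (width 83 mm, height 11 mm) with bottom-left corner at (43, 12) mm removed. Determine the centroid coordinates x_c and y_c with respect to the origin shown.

x_c = 127.62 mm, y_c = 30.81 mm

Part | A | x̄ᵢ | ȳᵢ | A·x̄ᵢ | A·ȳᵢ
plate | 15000.00 | 125.00 | 30.00 | 1875000.00 | 450000.00
hole | -913.00 | 84.50 | 17.50 | -77148.50 | -15977.50
Σ | 14087.00 |  |  | 1797851.50 | 434022.50
x_c = 1797851.50 / 14087.00 = 127.62 mm
y_c = 434022.50 / 14087.00 = 30.81 mm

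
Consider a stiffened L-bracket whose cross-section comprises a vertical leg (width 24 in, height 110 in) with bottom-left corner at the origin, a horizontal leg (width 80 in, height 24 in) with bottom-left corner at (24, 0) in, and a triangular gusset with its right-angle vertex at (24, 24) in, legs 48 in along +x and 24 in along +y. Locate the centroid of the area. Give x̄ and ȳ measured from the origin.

Part | A | x̄ᵢ | ȳᵢ | A·x̄ᵢ | A·ȳᵢ
vertical leg | 2640.00 | 12.00 | 55.00 | 31680.00 | 145200.00
horizontal leg | 1920.00 | 64.00 | 12.00 | 122880.00 | 23040.00
gusset | 576.00 | 40.00 | 32.00 | 23040.00 | 18432.00
Σ | 5136.00 |  |  | 177600.00 | 186672.00
x̄ = 177600.00 / 5136.00 = 34.58 in
ȳ = 186672.00 / 5136.00 = 36.35 in

x̄ = 34.58 in, ȳ = 36.35 in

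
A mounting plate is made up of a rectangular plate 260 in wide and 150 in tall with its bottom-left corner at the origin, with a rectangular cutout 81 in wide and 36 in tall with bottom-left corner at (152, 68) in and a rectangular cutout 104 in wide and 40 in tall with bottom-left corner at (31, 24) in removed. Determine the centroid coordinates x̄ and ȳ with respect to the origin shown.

plate: A = 260 × 150 = 39000.00, centroid at (130.00, 75.00).
hole 1: A = −(81 × 36) = -2916.00, centroid at (192.50, 86.00).
hole 2: A = −(104 × 40) = -4160.00, centroid at (83.00, 44.00).
ΣA = 31924.00 in²
ΣAx̄ = (39000.00)(130.00) + (-2916.00)(192.50) + (-4160.00)(83.00) = 4163390.00 in³
ΣAȳ = (39000.00)(75.00) + (-2916.00)(86.00) + (-4160.00)(44.00) = 2491184.00 in³
x̄ = 4163390.00 / 31924.00 = 130.42 in
ȳ = 2491184.00 / 31924.00 = 78.03 in

x̄ = 130.42 in, ȳ = 78.03 in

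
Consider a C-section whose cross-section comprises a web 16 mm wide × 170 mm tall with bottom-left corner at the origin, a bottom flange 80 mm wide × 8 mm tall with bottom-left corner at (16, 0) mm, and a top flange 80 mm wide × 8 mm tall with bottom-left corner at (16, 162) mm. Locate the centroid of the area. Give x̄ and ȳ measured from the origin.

Part | A | x̄ᵢ | ȳᵢ | A·x̄ᵢ | A·ȳᵢ
web | 2720.00 | 8.00 | 85.00 | 21760.00 | 231200.00
bottom flange | 640.00 | 56.00 | 4.00 | 35840.00 | 2560.00
top flange | 640.00 | 56.00 | 166.00 | 35840.00 | 106240.00
Σ | 4000.00 |  |  | 93440.00 | 340000.00
x̄ = 93440.00 / 4000.00 = 23.36 mm
ȳ = 340000.00 / 4000.00 = 85.00 mm

x̄ = 23.36 mm, ȳ = 85.00 mm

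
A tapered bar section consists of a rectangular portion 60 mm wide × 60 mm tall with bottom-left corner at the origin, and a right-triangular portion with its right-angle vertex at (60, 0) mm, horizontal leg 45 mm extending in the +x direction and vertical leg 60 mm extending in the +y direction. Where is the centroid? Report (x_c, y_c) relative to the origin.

x_c = 42.27 mm, y_c = 27.27 mm

Part | A | x̄ᵢ | ȳᵢ | A·x̄ᵢ | A·ȳᵢ
rectangular portion | 3600.00 | 30.00 | 30.00 | 108000.00 | 108000.00
triangular portion | 1350.00 | 75.00 | 20.00 | 101250.00 | 27000.00
Σ | 4950.00 |  |  | 209250.00 | 135000.00
x_c = 209250.00 / 4950.00 = 42.27 mm
y_c = 135000.00 / 4950.00 = 27.27 mm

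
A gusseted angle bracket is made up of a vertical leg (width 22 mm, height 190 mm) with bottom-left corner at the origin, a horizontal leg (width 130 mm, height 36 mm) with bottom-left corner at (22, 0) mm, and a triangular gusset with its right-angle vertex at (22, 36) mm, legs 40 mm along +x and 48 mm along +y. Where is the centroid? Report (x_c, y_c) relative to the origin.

vertical leg: A = 22 × 190 = 4180.00, centroid at (11.00, 95.00).
horizontal leg: A = 130 × 36 = 4680.00, centroid at (87.00, 18.00).
gusset: A = ½·40·48 = 960.00, centroid at (35.33, 52.00).
ΣA = 9820.00 mm²
ΣAx_c = (4180.00)(11.00) + (4680.00)(87.00) + (960.00)(35.33) = 487060.00 mm³
ΣAy_c = (4180.00)(95.00) + (4680.00)(18.00) + (960.00)(52.00) = 531260.00 mm³
x_c = 487060.00 / 9820.00 = 49.60 mm
y_c = 531260.00 / 9820.00 = 54.10 mm

x_c = 49.60 mm, y_c = 54.10 mm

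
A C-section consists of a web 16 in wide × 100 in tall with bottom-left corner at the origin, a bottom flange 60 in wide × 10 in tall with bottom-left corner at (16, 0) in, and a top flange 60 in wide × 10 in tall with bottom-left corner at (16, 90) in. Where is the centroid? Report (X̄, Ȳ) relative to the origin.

web: A = 16 × 100 = 1600.00, centroid at (8.00, 50.00).
bottom flange: A = 60 × 10 = 600.00, centroid at (46.00, 5.00).
top flange: A = 60 × 10 = 600.00, centroid at (46.00, 95.00).
ΣA = 2800.00 in²
ΣAX̄ = (1600.00)(8.00) + (600.00)(46.00) + (600.00)(46.00) = 68000.00 in³
ΣAȲ = (1600.00)(50.00) + (600.00)(5.00) + (600.00)(95.00) = 140000.00 in³
X̄ = 68000.00 / 2800.00 = 24.29 in
Ȳ = 140000.00 / 2800.00 = 50.00 in

X̄ = 24.29 in, Ȳ = 50.00 in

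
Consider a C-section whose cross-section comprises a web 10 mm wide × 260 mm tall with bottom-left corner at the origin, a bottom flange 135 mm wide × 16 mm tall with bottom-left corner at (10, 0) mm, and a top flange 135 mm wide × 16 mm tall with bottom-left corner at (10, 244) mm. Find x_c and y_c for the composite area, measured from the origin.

web: A = 10 × 260 = 2600.00, centroid at (5.00, 130.00).
bottom flange: A = 135 × 16 = 2160.00, centroid at (77.50, 8.00).
top flange: A = 135 × 16 = 2160.00, centroid at (77.50, 252.00).
ΣA = 6920.00 mm²
ΣAx_c = (2600.00)(5.00) + (2160.00)(77.50) + (2160.00)(77.50) = 347800.00 mm³
ΣAy_c = (2600.00)(130.00) + (2160.00)(8.00) + (2160.00)(252.00) = 899600.00 mm³
x_c = 347800.00 / 6920.00 = 50.26 mm
y_c = 899600.00 / 6920.00 = 130.00 mm

x_c = 50.26 mm, y_c = 130.00 mm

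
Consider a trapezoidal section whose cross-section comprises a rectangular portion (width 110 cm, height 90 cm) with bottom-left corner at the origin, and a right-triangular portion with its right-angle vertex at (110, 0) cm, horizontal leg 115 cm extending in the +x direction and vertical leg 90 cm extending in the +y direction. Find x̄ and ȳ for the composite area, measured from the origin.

x̄ = 87.04 cm, ȳ = 39.85 cm

rectangular portion: A = 110 × 90 = 9900.00, centroid at (55.00, 45.00).
triangular portion: A = ½·115·90 = 5175.00, centroid at (148.33, 30.00).
ΣA = 15075.00 cm²
ΣAx̄ = (9900.00)(55.00) + (5175.00)(148.33) = 1312125.00 cm³
ΣAȳ = (9900.00)(45.00) + (5175.00)(30.00) = 600750.00 cm³
x̄ = 1312125.00 / 15075.00 = 87.04 cm
ȳ = 600750.00 / 15075.00 = 39.85 cm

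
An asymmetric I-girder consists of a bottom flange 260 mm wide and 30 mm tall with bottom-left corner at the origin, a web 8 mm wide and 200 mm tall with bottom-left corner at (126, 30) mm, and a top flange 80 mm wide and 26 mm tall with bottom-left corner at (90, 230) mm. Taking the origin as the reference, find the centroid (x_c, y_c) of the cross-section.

x_c = 130.00 mm, y_c = 72.34 mm

bottom flange: A = 260 × 30 = 7800.00, centroid at (130.00, 15.00).
web: A = 8 × 200 = 1600.00, centroid at (130.00, 130.00).
top flange: A = 80 × 26 = 2080.00, centroid at (130.00, 243.00).
ΣA = 11480.00 mm², ΣAx_c = 1492400.00 mm³, ΣAy_c = 830440.00 mm³.
x_c = 1492400.00/11480.00 = 130.00 mm; y_c = 830440.00/11480.00 = 72.34 mm.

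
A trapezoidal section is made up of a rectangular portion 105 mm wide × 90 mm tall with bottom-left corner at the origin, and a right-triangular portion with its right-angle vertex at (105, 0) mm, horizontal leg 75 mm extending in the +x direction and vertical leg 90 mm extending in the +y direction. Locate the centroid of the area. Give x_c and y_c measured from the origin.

Part | A | x̄ᵢ | ȳᵢ | A·x̄ᵢ | A·ȳᵢ
rectangular portion | 9450.00 | 52.50 | 45.00 | 496125.00 | 425250.00
triangular portion | 3375.00 | 130.00 | 30.00 | 438750.00 | 101250.00
Σ | 12825.00 |  |  | 934875.00 | 526500.00
x_c = 934875.00 / 12825.00 = 72.89 mm
y_c = 526500.00 / 12825.00 = 41.05 mm

x_c = 72.89 mm, y_c = 41.05 mm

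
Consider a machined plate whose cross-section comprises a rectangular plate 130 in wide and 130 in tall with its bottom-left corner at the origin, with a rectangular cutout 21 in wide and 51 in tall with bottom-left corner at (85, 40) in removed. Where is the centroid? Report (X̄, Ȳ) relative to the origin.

plate: A = 130 × 130 = 16900.00, centroid at (65.00, 65.00).
hole: A = −(21 × 51) = -1071.00, centroid at (95.50, 65.50).
ΣA = 15829.00 in²
ΣAX̄ = (16900.00)(65.00) + (-1071.00)(95.50) = 996219.50 in³
ΣAȲ = (16900.00)(65.00) + (-1071.00)(65.50) = 1028349.50 in³
X̄ = 996219.50 / 15829.00 = 62.94 in
Ȳ = 1028349.50 / 15829.00 = 64.97 in

X̄ = 62.94 in, Ȳ = 64.97 in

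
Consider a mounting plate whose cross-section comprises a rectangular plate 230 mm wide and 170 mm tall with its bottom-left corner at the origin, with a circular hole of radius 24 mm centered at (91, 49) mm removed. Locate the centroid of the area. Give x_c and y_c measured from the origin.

x_c = 116.16 mm, y_c = 86.75 mm

plate: A = 230 × 170 = 39100.00, centroid at (115.00, 85.00).
hole: A = −π·24² = -1809.56, centroid at (91.00, 49.00).
ΣA = 37290.44 mm²
ΣAx_c = (39100.00)(115.00) + (-1809.56)(91.00) = 4331830.28 mm³
ΣAy_c = (39100.00)(85.00) + (-1809.56)(49.00) = 3234831.69 mm³
x_c = 4331830.28 / 37290.44 = 116.16 mm
y_c = 3234831.69 / 37290.44 = 86.75 mm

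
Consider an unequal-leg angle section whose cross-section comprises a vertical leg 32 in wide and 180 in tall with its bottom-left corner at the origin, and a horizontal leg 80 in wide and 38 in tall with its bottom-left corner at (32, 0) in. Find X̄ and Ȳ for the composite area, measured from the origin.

vertical leg: A = 32 × 180 = 5760.00, centroid at (16.00, 90.00).
horizontal leg: A = 80 × 38 = 3040.00, centroid at (72.00, 19.00).
ΣA = 8800.00 in², ΣAX̄ = 311040.00 in³, ΣAȲ = 576160.00 in³.
X̄ = 311040.00/8800.00 = 35.35 in; Ȳ = 576160.00/8800.00 = 65.47 in.

X̄ = 35.35 in, Ȳ = 65.47 in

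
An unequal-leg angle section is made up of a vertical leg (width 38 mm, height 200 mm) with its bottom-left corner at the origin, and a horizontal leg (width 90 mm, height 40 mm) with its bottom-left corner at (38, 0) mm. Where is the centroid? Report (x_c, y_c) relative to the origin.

vertical leg: A = 38 × 200 = 7600.00, centroid at (19.00, 100.00).
horizontal leg: A = 90 × 40 = 3600.00, centroid at (83.00, 20.00).
ΣA = 11200.00 mm², ΣAx_c = 443200.00 mm³, ΣAy_c = 832000.00 mm³.
x_c = 443200.00/11200.00 = 39.57 mm; y_c = 832000.00/11200.00 = 74.29 mm.

x_c = 39.57 mm, y_c = 74.29 mm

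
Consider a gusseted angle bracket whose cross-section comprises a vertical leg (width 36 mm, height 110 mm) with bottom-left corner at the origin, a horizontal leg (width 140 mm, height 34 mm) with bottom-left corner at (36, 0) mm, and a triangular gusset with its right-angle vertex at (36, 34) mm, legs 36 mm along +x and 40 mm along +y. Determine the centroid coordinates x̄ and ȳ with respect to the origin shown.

Part | A | x̄ᵢ | ȳᵢ | A·x̄ᵢ | A·ȳᵢ
vertical leg | 3960.00 | 18.00 | 55.00 | 71280.00 | 217800.00
horizontal leg | 4760.00 | 106.00 | 17.00 | 504560.00 | 80920.00
gusset | 720.00 | 48.00 | 47.33 | 34560.00 | 34080.00
Σ | 9440.00 |  |  | 610400.00 | 332800.00
x̄ = 610400.00 / 9440.00 = 64.66 mm
ȳ = 332800.00 / 9440.00 = 35.25 mm

x̄ = 64.66 mm, ȳ = 35.25 mm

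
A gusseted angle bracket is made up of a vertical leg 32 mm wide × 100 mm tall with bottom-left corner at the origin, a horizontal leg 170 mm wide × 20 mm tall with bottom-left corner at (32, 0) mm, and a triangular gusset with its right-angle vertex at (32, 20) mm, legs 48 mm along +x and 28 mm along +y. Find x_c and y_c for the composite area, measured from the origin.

Part | A | x̄ᵢ | ȳᵢ | A·x̄ᵢ | A·ȳᵢ
vertical leg | 3200.00 | 16.00 | 50.00 | 51200.00 | 160000.00
horizontal leg | 3400.00 | 117.00 | 10.00 | 397800.00 | 34000.00
gusset | 672.00 | 48.00 | 29.33 | 32256.00 | 19712.00
Σ | 7272.00 |  |  | 481256.00 | 213712.00
x_c = 481256.00 / 7272.00 = 66.18 mm
y_c = 213712.00 / 7272.00 = 29.39 mm

x_c = 66.18 mm, y_c = 29.39 mm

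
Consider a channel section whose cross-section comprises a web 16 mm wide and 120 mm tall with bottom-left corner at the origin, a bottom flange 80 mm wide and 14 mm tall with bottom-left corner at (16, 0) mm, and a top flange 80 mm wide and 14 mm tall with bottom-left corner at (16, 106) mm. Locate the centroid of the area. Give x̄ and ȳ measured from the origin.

x̄ = 33.85 mm, ȳ = 60.00 mm

web: A = 16 × 120 = 1920.00, centroid at (8.00, 60.00).
bottom flange: A = 80 × 14 = 1120.00, centroid at (56.00, 7.00).
top flange: A = 80 × 14 = 1120.00, centroid at (56.00, 113.00).
ΣA = 4160.00 mm²
ΣAx̄ = (1920.00)(8.00) + (1120.00)(56.00) + (1120.00)(56.00) = 140800.00 mm³
ΣAȳ = (1920.00)(60.00) + (1120.00)(7.00) + (1120.00)(113.00) = 249600.00 mm³
x̄ = 140800.00 / 4160.00 = 33.85 mm
ȳ = 249600.00 / 4160.00 = 60.00 mm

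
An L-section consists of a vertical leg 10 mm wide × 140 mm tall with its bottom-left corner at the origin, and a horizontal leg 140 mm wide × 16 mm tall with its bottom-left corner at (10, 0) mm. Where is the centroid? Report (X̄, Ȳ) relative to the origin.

vertical leg: A = 10 × 140 = 1400.00, centroid at (5.00, 70.00).
horizontal leg: A = 140 × 16 = 2240.00, centroid at (80.00, 8.00).
ΣA = 3640.00 mm²
ΣAX̄ = (1400.00)(5.00) + (2240.00)(80.00) = 186200.00 mm³
ΣAȲ = (1400.00)(70.00) + (2240.00)(8.00) = 115920.00 mm³
X̄ = 186200.00 / 3640.00 = 51.15 mm
Ȳ = 115920.00 / 3640.00 = 31.85 mm

X̄ = 51.15 mm, Ȳ = 31.85 mm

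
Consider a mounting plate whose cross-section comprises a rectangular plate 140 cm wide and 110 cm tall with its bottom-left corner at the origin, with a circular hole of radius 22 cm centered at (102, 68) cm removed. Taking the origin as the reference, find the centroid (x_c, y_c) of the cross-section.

x_c = 66.49 cm, y_c = 53.58 cm

plate: A = 140 × 110 = 15400.00, centroid at (70.00, 55.00).
hole: A = −π·22² = -1520.53, centroid at (102.00, 68.00).
ΣA = 13879.47 cm²
ΣAx_c = (15400.00)(70.00) + (-1520.53)(102.00) = 922905.85 cm³
ΣAy_c = (15400.00)(55.00) + (-1520.53)(68.00) = 743603.90 cm³
x_c = 922905.85 / 13879.47 = 66.49 cm
y_c = 743603.90 / 13879.47 = 53.58 cm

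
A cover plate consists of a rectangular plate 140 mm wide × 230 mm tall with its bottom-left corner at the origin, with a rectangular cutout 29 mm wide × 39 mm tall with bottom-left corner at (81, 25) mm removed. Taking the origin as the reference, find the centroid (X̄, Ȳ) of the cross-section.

Part | A | x̄ᵢ | ȳᵢ | A·x̄ᵢ | A·ȳᵢ
plate | 32200.00 | 70.00 | 115.00 | 2254000.00 | 3703000.00
hole | -1131.00 | 95.50 | 44.50 | -108010.50 | -50329.50
Σ | 31069.00 |  |  | 2145989.50 | 3652670.50
X̄ = 2145989.50 / 31069.00 = 69.07 mm
Ȳ = 3652670.50 / 31069.00 = 117.57 mm

X̄ = 69.07 mm, Ȳ = 117.57 mm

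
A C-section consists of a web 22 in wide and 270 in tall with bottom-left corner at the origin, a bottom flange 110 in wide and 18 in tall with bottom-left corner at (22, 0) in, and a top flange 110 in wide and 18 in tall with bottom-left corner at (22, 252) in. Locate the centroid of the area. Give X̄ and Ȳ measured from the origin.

web: A = 22 × 270 = 5940.00, centroid at (11.00, 135.00).
bottom flange: A = 110 × 18 = 1980.00, centroid at (77.00, 9.00).
top flange: A = 110 × 18 = 1980.00, centroid at (77.00, 261.00).
ΣA = 9900.00 in²
ΣAX̄ = (5940.00)(11.00) + (1980.00)(77.00) + (1980.00)(77.00) = 370260.00 in³
ΣAȲ = (5940.00)(135.00) + (1980.00)(9.00) + (1980.00)(261.00) = 1336500.00 in³
X̄ = 370260.00 / 9900.00 = 37.40 in
Ȳ = 1336500.00 / 9900.00 = 135.00 in

X̄ = 37.40 in, Ȳ = 135.00 in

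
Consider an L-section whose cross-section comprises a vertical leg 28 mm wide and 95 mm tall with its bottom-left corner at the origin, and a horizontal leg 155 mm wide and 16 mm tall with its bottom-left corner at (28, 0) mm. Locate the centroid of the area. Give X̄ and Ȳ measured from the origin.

Part | A | x̄ᵢ | ȳᵢ | A·x̄ᵢ | A·ȳᵢ
vertical leg | 2660.00 | 14.00 | 47.50 | 37240.00 | 126350.00
horizontal leg | 2480.00 | 105.50 | 8.00 | 261640.00 | 19840.00
Σ | 5140.00 |  |  | 298880.00 | 146190.00
X̄ = 298880.00 / 5140.00 = 58.15 mm
Ȳ = 146190.00 / 5140.00 = 28.44 mm

X̄ = 58.15 mm, Ȳ = 28.44 mm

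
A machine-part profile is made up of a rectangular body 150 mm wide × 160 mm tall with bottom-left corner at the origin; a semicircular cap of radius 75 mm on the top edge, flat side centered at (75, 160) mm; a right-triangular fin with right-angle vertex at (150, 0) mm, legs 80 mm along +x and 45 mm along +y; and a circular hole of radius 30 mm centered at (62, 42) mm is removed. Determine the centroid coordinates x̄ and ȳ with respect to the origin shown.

rectangular body: A = 150 × 160 = 24000.00, centroid at (75.00, 80.00).
semicircular top: A = ½π·75² = 8835.73, centroid at (75.00, 191.83).
triangular fin: A = ½·80·45 = 1800.00, centroid at (176.67, 15.00).
hole: A = −π·30² = -2827.43, centroid at (62.00, 42.00).
ΣA = 31808.30 mm²
ΣAx̄ = (24000.00)(75.00) + (8835.73)(75.00) + (1800.00)(176.67) + (-2827.43)(62.00) = 2605378.83 mm³
ΣAȳ = (24000.00)(80.00) + (8835.73)(191.83) + (1800.00)(15.00) + (-2827.43)(42.00) = 3523214.49 mm³
x̄ = 2605378.83 / 31808.30 = 81.91 mm
ȳ = 3523214.49 / 31808.30 = 110.76 mm

x̄ = 81.91 mm, ȳ = 110.76 mm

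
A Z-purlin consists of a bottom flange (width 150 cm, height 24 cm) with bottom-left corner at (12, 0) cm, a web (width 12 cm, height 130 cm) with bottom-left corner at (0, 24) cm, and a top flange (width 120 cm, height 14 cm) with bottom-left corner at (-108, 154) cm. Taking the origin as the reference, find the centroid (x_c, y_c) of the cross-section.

bottom flange: A = 150 × 24 = 3600.00, centroid at (87.00, 12.00).
web: A = 12 × 130 = 1560.00, centroid at (6.00, 89.00).
top flange: A = 120 × 14 = 1680.00, centroid at (-48.00, 161.00).
ΣA = 6840.00 cm², ΣAx_c = 241920.00 cm³, ΣAy_c = 452520.00 cm³.
x_c = 241920.00/6840.00 = 35.37 cm; y_c = 452520.00/6840.00 = 66.16 cm.

x_c = 35.37 cm, y_c = 66.16 cm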